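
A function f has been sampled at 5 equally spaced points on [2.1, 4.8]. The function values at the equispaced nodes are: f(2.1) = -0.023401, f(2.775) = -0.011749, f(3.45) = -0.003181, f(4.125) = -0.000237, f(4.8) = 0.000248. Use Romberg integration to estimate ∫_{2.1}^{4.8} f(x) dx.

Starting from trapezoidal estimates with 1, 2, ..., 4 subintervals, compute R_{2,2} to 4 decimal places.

-0.0175

R_{0,0} (trapezoid, 1 panel, h=2.7000): -0.031257
R_{1,0} (trapezoid, 2 panels, h=1.3500): -0.019923
R_{2,0} (trapezoid, 4 panels, h=0.6750): -0.018052
R_{1,1} = -0.019923 + (-0.019923 − (-0.031257))/3 = -0.016145
R_{2,1} = -0.018052 + (-0.018052 − (-0.019923))/3 = -0.017428
R_{2,2} = -0.017428 + (-0.017428 − (-0.016145))/15 = -0.017514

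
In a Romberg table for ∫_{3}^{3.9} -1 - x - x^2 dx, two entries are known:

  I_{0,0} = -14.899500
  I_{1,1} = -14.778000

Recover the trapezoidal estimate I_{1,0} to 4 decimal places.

From I_{1,1} = (4·I_{1,0} − I_{0,0})/3, solve for I_{1,0}:
4·I_{1,0} = 3·(-14.778000) + (-14.899500) = -59.233500
I_{1,0} = -14.808375

-14.8084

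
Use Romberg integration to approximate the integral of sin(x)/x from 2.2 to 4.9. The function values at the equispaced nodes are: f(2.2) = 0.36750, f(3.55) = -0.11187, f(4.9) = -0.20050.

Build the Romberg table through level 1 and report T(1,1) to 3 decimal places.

-0.126

T(0,0) (trapezoid, 1 panel, h=2.7000): 0.22545
T(1,0) (trapezoid, 2 panels, h=1.3500): -0.03830
T(1,1) = -0.03830 + (-0.03830 − 0.22545)/3 = -0.12622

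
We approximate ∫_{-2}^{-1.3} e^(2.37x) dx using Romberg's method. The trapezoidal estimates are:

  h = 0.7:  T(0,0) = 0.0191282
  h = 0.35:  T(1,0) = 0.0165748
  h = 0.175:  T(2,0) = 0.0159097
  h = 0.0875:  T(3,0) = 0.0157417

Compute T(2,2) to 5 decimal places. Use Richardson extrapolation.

0.01569

Richardson extrapolation on the trapezoidal column (denominator 4−1=3):
T(1,1) = 0.0165748 + (0.0165748 − 0.0191282)/3 = 0.0157237
T(2,1) = 0.0159097 + (0.0159097 − 0.0165748)/3 = 0.0156880
T(2,2) = (16·0.0156880 − 0.0157237) / 15 = 0.0156856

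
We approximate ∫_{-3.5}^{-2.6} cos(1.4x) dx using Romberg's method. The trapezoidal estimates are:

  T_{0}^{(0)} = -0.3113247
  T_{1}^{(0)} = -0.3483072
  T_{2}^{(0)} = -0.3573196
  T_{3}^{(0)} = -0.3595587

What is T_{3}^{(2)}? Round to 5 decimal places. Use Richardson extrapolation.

-0.36030

T_{2}^{(1)} = -0.3573196 + (-0.3573196 − (-0.3483072))/3 = -0.3603237
T_{3}^{(1)} = -0.3595587 + (-0.3595587 − (-0.3573196))/3 = -0.3603051
T_{3}^{(2)} = -0.3603051 + (-0.3603051 − (-0.3603237))/15 = -0.3603039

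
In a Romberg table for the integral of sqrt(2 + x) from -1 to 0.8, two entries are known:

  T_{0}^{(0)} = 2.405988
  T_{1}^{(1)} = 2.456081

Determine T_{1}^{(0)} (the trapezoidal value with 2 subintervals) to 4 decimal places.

2.4436

From T_{1}^{(1)} = (4·T_{1}^{(0)} − T_{0}^{(0)})/3, solve for T_{1}^{(0)}:
4·T_{1}^{(0)} = 3·2.456081 + 2.405988 = 9.774231
T_{1}^{(0)} = 2.443558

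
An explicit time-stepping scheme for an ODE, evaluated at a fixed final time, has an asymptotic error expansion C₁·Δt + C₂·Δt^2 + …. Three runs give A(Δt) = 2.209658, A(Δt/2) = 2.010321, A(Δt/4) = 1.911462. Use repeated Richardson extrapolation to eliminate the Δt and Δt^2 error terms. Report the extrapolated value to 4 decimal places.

First eliminate the Δt term (factor 2^1 = 2):
  B₁ = (2·2.010321 − 2.209658)/1 = 1.810984
  B₂ = (2·1.911462 − 2.010321)/1 = 1.812603
Then eliminate the Δt^2 term (factor 2^2 = 4):
  (4·1.812603 − 1.810984)/3 = 1.813143

1.8131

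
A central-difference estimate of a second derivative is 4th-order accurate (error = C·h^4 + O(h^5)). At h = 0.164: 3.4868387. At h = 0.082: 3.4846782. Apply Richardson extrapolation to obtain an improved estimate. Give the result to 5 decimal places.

3.48453

The leading error scales as h^4; refining by a factor of 2 reduces it by 2^4 = 16.
Extrapolated value = (16·A(h/2) − A(h)) / (16 − 1)
= (16·3.4846782 − 3.4868387) / 15
= 52.2680125 / 15 = 3.4845342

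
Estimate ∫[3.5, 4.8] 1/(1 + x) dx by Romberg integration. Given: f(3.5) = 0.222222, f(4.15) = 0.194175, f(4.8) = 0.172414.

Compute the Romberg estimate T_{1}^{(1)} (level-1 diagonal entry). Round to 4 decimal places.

0.2538

T_{0}^{(0)} (trapezoid, 1 panel, h=1.3000): 0.256513
T_{1}^{(0)} (trapezoid, 2 panels, h=0.6500): 0.254470
T_{1}^{(1)} = 0.254470 + (0.254470 − 0.256513)/3 = 0.253789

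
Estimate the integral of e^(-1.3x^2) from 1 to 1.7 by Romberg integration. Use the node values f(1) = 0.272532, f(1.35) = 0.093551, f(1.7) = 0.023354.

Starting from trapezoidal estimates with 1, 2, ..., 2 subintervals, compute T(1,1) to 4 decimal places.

T(0,0) (trapezoid, 1 panel, h=0.7000): 0.103560
T(1,0) (trapezoid, 2 panels, h=0.3500): 0.084523
T(1,1) = 0.084523 + (0.084523 − 0.103560)/3 = 0.078177

0.0782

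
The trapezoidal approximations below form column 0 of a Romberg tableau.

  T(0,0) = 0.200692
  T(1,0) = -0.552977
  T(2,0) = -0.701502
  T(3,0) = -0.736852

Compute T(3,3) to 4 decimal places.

Richardson extrapolation on the trapezoidal column (denominator 4−1=3):
T(1,1) = -0.552977 + (-0.552977 − 0.200692)/3 = -0.804200
T(2,1) = (4·(-0.701502) − (-0.552977)) / 3 = -0.751010
T(3,1) = (4·(-0.736852) − (-0.701502)) / 3 = -0.748635
T(2,2) = -0.751010 + (-0.751010 − (-0.804200))/15 = -0.747464
T(3,2) = (16·(-0.748635) − (-0.751010)) / 15 = -0.748477
T(3,3) = (64·(-0.748477) − (-0.747464)) / 63 = -0.748493

-0.7485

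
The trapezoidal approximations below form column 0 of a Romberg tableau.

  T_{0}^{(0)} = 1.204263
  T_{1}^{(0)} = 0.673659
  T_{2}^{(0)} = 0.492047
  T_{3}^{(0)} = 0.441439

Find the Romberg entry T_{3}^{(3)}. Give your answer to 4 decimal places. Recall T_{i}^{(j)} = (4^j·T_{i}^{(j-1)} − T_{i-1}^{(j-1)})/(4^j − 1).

0.4241

Richardson extrapolation on the trapezoidal column (denominator 4−1=3):
T_{1}^{(1)} = (4·0.673659 − 1.204263) / 3 = 0.496791
T_{2}^{(1)} = (4·0.492047 − 0.673659) / 3 = 0.431510
T_{3}^{(1)} = (4·0.441439 − 0.492047) / 3 = 0.424570
T_{2}^{(2)} = (16·0.431510 − 0.496791) / 15 = 0.427158
T_{3}^{(2)} = 0.424570 + (0.424570 − 0.431510)/15 = 0.424107
T_{3}^{(3)} = (64·0.424107 − 0.427158) / 63 = 0.424059
(Column j=1 coincides with Simpson's rule on the same nodes.)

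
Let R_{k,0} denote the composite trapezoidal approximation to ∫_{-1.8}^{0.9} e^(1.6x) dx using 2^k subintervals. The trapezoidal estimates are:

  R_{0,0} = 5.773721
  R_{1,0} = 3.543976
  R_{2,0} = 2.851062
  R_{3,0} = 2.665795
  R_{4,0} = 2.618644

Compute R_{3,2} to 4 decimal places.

R_{2,1} = (4·2.851062 − 3.543976) / 3 = 2.620091
R_{3,1} = 2.665795 + (2.665795 − 2.851062)/3 = 2.604039
R_{3,2} = (16·2.604039 − 2.620091) / 15 = 2.602969

2.6030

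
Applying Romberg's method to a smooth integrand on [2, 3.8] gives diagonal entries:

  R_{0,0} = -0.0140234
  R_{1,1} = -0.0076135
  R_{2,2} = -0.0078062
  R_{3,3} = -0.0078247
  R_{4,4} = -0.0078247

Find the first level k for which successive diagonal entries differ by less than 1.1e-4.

k = 3

|R_{1,1} − R_{0,0}| = 0.0064099 ≥ 1.1e-4
|R_{2,2} − R_{1,1}| = 0.0001927 ≥ 1.1e-4
|R_{3,3} − R_{2,2}| = 0.0000185 < 1.1e-4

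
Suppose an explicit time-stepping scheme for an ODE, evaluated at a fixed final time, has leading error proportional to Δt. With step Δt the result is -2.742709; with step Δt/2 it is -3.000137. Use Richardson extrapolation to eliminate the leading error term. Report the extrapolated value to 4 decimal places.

The leading error scales as Δt; refining by a factor of 2 reduces it by 2^1 = 2.
Extrapolated value = (2·A(Δt/2) − A(Δt)) / (2 − 1)
= (2·(-3.000137) − (-2.742709)) / 1
= -3.257565 / 1 = -3.257565

-3.2576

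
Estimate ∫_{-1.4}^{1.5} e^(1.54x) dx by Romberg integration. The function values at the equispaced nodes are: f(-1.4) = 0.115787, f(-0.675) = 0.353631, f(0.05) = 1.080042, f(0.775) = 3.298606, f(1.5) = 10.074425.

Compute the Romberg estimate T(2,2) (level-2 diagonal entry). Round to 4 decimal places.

6.4819

T(0,0) (trapezoid, 1 panel, h=2.9000): 14.775807
T(1,0) (trapezoid, 2 panels, h=1.4500): 8.953965
T(2,0) (trapezoid, 4 panels, h=0.7250): 7.124854
T(1,1) = 8.953965 + (8.953965 − 14.775807)/3 = 7.013351
T(2,1) = 7.124854 + (7.124854 − 8.953965)/3 = 6.515150
T(2,2) = 6.515150 + (6.515150 − 7.013351)/15 = 6.481937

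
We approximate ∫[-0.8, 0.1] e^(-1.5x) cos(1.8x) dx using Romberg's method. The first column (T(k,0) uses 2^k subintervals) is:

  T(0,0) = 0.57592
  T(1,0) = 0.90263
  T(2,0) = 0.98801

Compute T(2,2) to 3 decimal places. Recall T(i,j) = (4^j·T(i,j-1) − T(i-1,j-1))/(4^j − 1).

1.017

Richardson extrapolation on the trapezoidal column (denominator 4−1=3):
T(1,1) = (4·0.90263 − 0.57592) / 3 = 1.01153
T(2,1) = (4·0.98801 − 0.90263) / 3 = 1.01647
T(2,2) = (16·1.01647 − 1.01153) / 15 = 1.01680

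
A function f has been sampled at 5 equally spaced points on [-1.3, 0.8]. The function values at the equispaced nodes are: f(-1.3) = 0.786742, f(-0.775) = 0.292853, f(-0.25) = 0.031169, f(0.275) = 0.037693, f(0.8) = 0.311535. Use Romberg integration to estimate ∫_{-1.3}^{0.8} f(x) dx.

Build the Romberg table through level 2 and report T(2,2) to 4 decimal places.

0.4349

T(0,0) (trapezoid, 1 panel, h=2.1000): 1.153191
T(1,0) (trapezoid, 2 panels, h=1.0500): 0.609323
T(2,0) (trapezoid, 4 panels, h=0.5250): 0.478198
T(1,1) = 0.609323 + (0.609323 − 1.153191)/3 = 0.428034
T(2,1) = 0.478198 + (0.478198 − 0.609323)/3 = 0.434490
T(2,2) = 0.434490 + (0.434490 − 0.428034)/15 = 0.434920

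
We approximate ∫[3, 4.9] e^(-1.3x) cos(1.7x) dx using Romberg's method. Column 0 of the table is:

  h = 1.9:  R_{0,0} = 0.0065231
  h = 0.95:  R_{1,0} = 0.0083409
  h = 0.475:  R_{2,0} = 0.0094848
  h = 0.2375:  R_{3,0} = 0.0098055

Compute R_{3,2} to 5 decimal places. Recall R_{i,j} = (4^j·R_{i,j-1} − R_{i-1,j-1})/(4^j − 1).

0.00992

R_{2,1} = (4·0.0094848 − 0.0083409) / 3 = 0.0098661
R_{3,1} = 0.0098055 + (0.0098055 − 0.0094848)/3 = 0.0099124
R_{3,2} = (16·0.0099124 − 0.0098661) / 15 = 0.0099155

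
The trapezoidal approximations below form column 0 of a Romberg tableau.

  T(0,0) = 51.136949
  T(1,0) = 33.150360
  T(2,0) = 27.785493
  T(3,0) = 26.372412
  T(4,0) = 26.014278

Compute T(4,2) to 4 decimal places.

Richardson extrapolation on the trapezoidal column (denominator 4−1=3):
T(3,1) = 26.372412 + (26.372412 − 27.785493)/3 = 25.901385
T(4,1) = 26.014278 + (26.014278 − 26.372412)/3 = 25.894900
T(4,2) = 25.894900 + (25.894900 − 25.901385)/15 = 25.894468

25.8945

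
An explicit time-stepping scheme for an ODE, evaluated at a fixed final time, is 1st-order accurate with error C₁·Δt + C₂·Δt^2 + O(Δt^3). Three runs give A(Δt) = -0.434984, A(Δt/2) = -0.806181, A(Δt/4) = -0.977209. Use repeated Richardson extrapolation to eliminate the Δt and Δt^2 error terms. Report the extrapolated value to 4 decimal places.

-1.1385

First eliminate the Δt term (factor 2^1 = 2):
  B₁ = (2·(-0.806181) − (-0.434984))/1 = -1.177378
  B₂ = (2·(-0.977209) − (-0.806181))/1 = -1.148237
Then eliminate the Δt^2 term (factor 2^2 = 4):
  (4·(-1.148237) − (-1.177378))/3 = -1.138523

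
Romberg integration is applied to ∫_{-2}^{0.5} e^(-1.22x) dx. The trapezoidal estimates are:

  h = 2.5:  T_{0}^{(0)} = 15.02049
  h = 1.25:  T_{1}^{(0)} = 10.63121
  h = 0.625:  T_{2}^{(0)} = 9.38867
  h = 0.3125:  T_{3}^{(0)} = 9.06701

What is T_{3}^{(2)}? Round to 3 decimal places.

8.959

Richardson extrapolation on the trapezoidal column (denominator 4−1=3):
T_{2}^{(1)} = 9.38867 + (9.38867 − 10.63121)/3 = 8.97449
T_{3}^{(1)} = 9.06701 + (9.06701 − 9.38867)/3 = 8.95979
T_{3}^{(2)} = 8.95979 + (8.95979 − 8.97449)/15 = 8.95881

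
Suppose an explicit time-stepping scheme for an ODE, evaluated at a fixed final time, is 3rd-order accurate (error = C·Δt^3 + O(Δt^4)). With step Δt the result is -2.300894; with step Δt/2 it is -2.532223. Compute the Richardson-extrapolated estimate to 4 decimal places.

-2.5653

Extrapolated value = (8·A(Δt/2) − A(Δt)) / (8 − 1)
= (8·(-2.532223) − (-2.300894)) / 7
= -17.956890 / 7 = -2.565270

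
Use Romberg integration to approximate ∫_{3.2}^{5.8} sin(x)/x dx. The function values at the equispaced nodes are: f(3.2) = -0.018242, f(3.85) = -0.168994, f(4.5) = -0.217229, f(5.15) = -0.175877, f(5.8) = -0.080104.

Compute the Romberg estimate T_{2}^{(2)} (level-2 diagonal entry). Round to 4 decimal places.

T_{0}^{(0)} (trapezoid, 1 panel, h=2.6000): -0.127850
T_{1}^{(0)} (trapezoid, 2 panels, h=1.3000): -0.346323
T_{2}^{(0)} (trapezoid, 4 panels, h=0.6500): -0.397327
T_{1}^{(1)} = -0.346323 + (-0.346323 − (-0.127850))/3 = -0.419147
T_{2}^{(1)} = -0.397327 + (-0.397327 − (-0.346323))/3 = -0.414328
T_{2}^{(2)} = -0.414328 + (-0.414328 − (-0.419147))/15 = -0.414007

-0.4140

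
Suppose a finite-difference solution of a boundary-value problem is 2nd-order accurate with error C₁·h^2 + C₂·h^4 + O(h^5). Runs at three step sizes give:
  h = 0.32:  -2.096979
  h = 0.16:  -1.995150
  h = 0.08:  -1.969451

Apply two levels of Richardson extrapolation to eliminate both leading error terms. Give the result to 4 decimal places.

-1.9609

First eliminate the h^2 term (factor 2^2 = 4):
  B₁ = (4·(-1.995150) − (-2.096979))/3 = -1.961207
  B₂ = (4·(-1.969451) − (-1.995150))/3 = -1.960885
Then eliminate the h^4 term (factor 2^4 = 16):
  (16·(-1.960885) − (-1.961207))/15 = -1.960864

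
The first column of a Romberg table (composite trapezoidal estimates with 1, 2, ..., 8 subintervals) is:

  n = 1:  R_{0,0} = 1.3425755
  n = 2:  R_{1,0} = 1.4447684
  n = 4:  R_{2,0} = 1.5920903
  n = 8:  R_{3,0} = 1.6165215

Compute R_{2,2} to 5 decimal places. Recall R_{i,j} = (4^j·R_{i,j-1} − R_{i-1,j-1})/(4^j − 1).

1.65202

R_{1,1} = 1.4447684 + (1.4447684 − 1.3425755)/3 = 1.4788327
R_{2,1} = 1.5920903 + (1.5920903 − 1.4447684)/3 = 1.6411976
R_{2,2} = 1.6411976 + (1.6411976 − 1.4788327)/15 = 1.6520219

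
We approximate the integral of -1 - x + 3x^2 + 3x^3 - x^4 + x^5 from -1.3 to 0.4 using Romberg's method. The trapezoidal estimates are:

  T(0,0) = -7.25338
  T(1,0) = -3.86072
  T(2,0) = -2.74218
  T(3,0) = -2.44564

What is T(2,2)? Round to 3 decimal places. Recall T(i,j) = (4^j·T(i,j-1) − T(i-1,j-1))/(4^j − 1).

-2.345

T(1,1) = (4·(-3.86072) − (-7.25338)) / 3 = -2.72983
T(2,1) = (4·(-2.74218) − (-3.86072)) / 3 = -2.36933
T(2,2) = (16·(-2.36933) − (-2.72983)) / 15 = -2.34530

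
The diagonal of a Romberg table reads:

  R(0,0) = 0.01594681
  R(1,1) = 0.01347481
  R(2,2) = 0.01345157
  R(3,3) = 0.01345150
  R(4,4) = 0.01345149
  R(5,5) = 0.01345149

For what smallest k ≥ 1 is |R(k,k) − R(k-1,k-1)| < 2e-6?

k = 3

|R(1,1) − R(0,0)| = 0.00247200 ≥ 2e-6
|R(2,2) − R(1,1)| = 0.00002324 ≥ 2e-6
|R(3,3) − R(2,2)| = 0.00000007 < 2e-6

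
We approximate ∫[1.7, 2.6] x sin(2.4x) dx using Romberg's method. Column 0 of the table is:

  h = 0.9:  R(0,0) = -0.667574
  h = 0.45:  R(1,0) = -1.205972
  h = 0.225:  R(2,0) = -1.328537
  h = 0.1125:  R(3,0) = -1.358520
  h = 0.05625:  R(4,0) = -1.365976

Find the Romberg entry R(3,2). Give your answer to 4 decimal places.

R(2,1) = -1.328537 + (-1.328537 − (-1.205972))/3 = -1.369392
R(3,1) = -1.358520 + (-1.358520 − (-1.328537))/3 = -1.368514
R(3,2) = (16·(-1.368514) − (-1.369392)) / 15 = -1.368455

-1.3685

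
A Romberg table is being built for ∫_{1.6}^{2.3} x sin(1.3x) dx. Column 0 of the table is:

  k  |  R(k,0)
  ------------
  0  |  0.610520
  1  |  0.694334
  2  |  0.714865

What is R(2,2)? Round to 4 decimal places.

R(1,1) = (4·0.694334 − 0.610520) / 3 = 0.722272
R(2,1) = 0.714865 + (0.714865 − 0.694334)/3 = 0.721709
R(2,2) = (16·0.721709 − 0.722272) / 15 = 0.721671

0.7217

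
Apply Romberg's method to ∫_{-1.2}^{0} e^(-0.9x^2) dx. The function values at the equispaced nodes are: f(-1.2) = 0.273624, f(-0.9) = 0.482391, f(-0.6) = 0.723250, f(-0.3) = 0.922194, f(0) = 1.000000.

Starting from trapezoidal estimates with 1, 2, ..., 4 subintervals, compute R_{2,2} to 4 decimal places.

R_{0,0} (trapezoid, 1 panel, h=1.2000): 0.764174
R_{1,0} (trapezoid, 2 panels, h=0.6000): 0.816037
R_{2,0} (trapezoid, 4 panels, h=0.3000): 0.829394
R_{1,1} = 0.816037 + (0.816037 − 0.764174)/3 = 0.833325
R_{2,1} = 0.829394 + (0.829394 − 0.816037)/3 = 0.833846
R_{2,2} = 0.833846 + (0.833846 − 0.833325)/15 = 0.833881

0.8339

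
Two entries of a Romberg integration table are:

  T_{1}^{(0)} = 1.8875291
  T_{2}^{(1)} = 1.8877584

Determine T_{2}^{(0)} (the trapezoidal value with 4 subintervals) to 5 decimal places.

From T_{2}^{(1)} = (4·T_{2}^{(0)} − T_{1}^{(0)})/3, solve for T_{2}^{(0)}:
4·T_{2}^{(0)} = 3·1.8877584 + 1.8875291 = 7.5508043
T_{2}^{(0)} = 1.8877011

1.88770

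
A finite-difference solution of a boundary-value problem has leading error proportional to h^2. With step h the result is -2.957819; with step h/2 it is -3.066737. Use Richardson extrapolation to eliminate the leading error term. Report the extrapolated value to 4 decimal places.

The leading error scales as h^2; refining by a factor of 2 reduces it by 2^2 = 4.
Extrapolated value = (4·A(h/2) − A(h)) / (4 − 1)
= (4·(-3.066737) − (-2.957819)) / 3
= -9.309129 / 3 = -3.103043

-3.1030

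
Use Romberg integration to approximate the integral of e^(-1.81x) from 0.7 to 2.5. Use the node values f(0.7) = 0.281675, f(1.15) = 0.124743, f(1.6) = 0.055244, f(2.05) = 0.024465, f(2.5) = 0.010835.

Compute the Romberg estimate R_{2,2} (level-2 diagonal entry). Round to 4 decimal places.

0.1497

R_{0,0} (trapezoid, 1 panel, h=1.8000): 0.263259
R_{1,0} (trapezoid, 2 panels, h=0.9000): 0.181349
R_{2,0} (trapezoid, 4 panels, h=0.4500): 0.157818
R_{1,1} = 0.181349 + (0.181349 − 0.263259)/3 = 0.154046
R_{2,1} = 0.157818 + (0.157818 − 0.181349)/3 = 0.149974
R_{2,2} = 0.149974 + (0.149974 − 0.154046)/15 = 0.149703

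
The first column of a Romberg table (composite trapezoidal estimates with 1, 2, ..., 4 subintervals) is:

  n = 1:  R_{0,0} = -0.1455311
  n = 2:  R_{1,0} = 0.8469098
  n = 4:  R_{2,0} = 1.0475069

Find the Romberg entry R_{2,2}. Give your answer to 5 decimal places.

1.11015

Richardson extrapolation on the trapezoidal column (denominator 4−1=3):
R_{1,1} = (4·0.8469098 − (-0.1455311)) / 3 = 1.1777234
R_{2,1} = (4·1.0475069 − 0.8469098) / 3 = 1.1143726
R_{2,2} = 1.1143726 + (1.1143726 − 1.1777234)/15 = 1.1101492
(Column j=1 coincides with Simpson's rule on the same nodes.)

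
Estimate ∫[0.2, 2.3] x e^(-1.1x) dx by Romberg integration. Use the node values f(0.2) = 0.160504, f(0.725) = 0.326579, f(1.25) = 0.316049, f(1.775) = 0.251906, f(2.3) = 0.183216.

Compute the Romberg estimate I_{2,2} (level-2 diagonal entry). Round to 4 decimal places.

I_{0,0} (trapezoid, 1 panel, h=2.1000): 0.360906
I_{1,0} (trapezoid, 2 panels, h=1.0500): 0.512304
I_{2,0} (trapezoid, 4 panels, h=0.5250): 0.559857
I_{1,1} = 0.512304 + (0.512304 − 0.360906)/3 = 0.562770
I_{2,1} = 0.559857 + (0.559857 − 0.512304)/3 = 0.575708
I_{2,2} = 0.575708 + (0.575708 − 0.562770)/15 = 0.576571

0.5766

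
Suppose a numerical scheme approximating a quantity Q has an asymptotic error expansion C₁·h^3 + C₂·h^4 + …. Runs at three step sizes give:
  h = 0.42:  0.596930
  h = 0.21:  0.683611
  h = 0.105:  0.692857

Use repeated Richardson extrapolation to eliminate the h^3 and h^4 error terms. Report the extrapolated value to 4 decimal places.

First eliminate the h^3 term (factor 2^3 = 8):
  B₁ = (8·0.683611 − 0.596930)/7 = 0.695994
  B₂ = (8·0.692857 − 0.683611)/7 = 0.694178
Then eliminate the h^4 term (factor 2^4 = 16):
  (16·0.694178 − 0.695994)/15 = 0.694057

0.6941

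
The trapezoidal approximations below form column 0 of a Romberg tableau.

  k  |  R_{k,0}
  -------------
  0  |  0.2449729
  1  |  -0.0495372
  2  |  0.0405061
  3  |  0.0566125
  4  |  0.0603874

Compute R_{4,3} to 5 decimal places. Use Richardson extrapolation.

0.06163

Richardson extrapolation on the trapezoidal column (denominator 4−1=3):
R_{2,1} = 0.0405061 + (0.0405061 − (-0.0495372))/3 = 0.0705205
R_{3,1} = (4·0.0566125 − 0.0405061) / 3 = 0.0619813
R_{4,1} = 0.0603874 + (0.0603874 − 0.0566125)/3 = 0.0616457
R_{3,2} = 0.0619813 + (0.0619813 − 0.0705205)/15 = 0.0614120
R_{4,2} = 0.0616457 + (0.0616457 − 0.0619813)/15 = 0.0616233
R_{4,3} = (64·0.0616233 − 0.0614120) / 63 = 0.0616267
(Column j=1 coincides with Simpson's rule on the same nodes.)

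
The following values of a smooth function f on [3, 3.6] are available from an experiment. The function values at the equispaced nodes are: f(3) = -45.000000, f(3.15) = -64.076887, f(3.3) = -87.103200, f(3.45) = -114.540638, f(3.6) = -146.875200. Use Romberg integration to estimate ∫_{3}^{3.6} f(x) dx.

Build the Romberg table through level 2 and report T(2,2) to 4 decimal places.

-54.0275

T(0,0) (trapezoid, 1 panel, h=0.6000): -57.562560
T(1,0) (trapezoid, 2 panels, h=0.3000): -54.912240
T(2,0) (trapezoid, 4 panels, h=0.1500): -54.248749
T(1,1) = -54.912240 + (-54.912240 − (-57.562560))/3 = -54.028800
T(2,1) = -54.248749 + (-54.248749 − (-54.912240))/3 = -54.027585
T(2,2) = -54.027585 + (-54.027585 − (-54.028800))/15 = -54.027504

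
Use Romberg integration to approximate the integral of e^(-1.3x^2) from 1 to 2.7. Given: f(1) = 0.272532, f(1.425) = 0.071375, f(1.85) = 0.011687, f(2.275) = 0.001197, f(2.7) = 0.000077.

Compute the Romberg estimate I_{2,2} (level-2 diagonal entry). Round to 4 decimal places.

0.0826

I_{0,0} (trapezoid, 1 panel, h=1.7000): 0.231718
I_{1,0} (trapezoid, 2 panels, h=0.8500): 0.125793
I_{2,0} (trapezoid, 4 panels, h=0.4250): 0.093739
I_{1,1} = 0.125793 + (0.125793 − 0.231718)/3 = 0.090485
I_{2,1} = 0.093739 + (0.093739 − 0.125793)/3 = 0.083054
I_{2,2} = 0.083054 + (0.083054 − 0.090485)/15 = 0.082559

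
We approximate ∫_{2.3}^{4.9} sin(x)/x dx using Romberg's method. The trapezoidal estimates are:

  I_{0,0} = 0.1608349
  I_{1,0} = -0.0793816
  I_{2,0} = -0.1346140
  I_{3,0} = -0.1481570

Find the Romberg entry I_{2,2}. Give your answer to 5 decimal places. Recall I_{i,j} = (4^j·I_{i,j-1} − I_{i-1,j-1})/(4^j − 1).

Richardson extrapolation on the trapezoidal column (denominator 4−1=3):
I_{1,1} = (4·(-0.0793816) − 0.1608349) / 3 = -0.1594538
I_{2,1} = (4·(-0.1346140) − (-0.0793816)) / 3 = -0.1530248
I_{2,2} = -0.1530248 + (-0.1530248 − (-0.1594538))/15 = -0.1525962

-0.15260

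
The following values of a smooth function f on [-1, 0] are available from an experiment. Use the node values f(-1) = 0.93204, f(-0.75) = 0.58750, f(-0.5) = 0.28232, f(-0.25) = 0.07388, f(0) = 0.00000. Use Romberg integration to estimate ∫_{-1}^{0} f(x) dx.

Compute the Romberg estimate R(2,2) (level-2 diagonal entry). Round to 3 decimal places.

R(0,0) (trapezoid, 1 panel, h=1.0000): 0.46602
R(1,0) (trapezoid, 2 panels, h=0.5000): 0.37417
R(2,0) (trapezoid, 4 panels, h=0.2500): 0.35243
R(1,1) = 0.37417 + (0.37417 − 0.46602)/3 = 0.34355
R(2,1) = 0.35243 + (0.35243 − 0.37417)/3 = 0.34518
R(2,2) = 0.34518 + (0.34518 − 0.34355)/15 = 0.34529

0.345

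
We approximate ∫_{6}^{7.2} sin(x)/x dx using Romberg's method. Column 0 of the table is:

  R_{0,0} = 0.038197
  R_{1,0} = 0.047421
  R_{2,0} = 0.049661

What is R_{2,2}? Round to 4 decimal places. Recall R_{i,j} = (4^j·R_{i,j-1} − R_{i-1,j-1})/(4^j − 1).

R_{1,1} = 0.047421 + (0.047421 − 0.038197)/3 = 0.050496
R_{2,1} = 0.049661 + (0.049661 − 0.047421)/3 = 0.050408
R_{2,2} = 0.050408 + (0.050408 − 0.050496)/15 = 0.050402
(Column j=1 coincides with Simpson's rule on the same nodes.)

0.0504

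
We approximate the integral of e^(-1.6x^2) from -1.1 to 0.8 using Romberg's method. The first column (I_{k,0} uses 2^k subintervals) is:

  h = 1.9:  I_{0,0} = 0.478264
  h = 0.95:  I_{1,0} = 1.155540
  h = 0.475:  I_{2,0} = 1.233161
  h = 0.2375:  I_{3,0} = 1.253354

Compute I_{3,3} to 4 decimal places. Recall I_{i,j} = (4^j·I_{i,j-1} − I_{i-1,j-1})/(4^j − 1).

1.2603

Richardson extrapolation on the trapezoidal column (denominator 4−1=3):
I_{1,1} = (4·1.155540 − 0.478264) / 3 = 1.381299
I_{2,1} = 1.233161 + (1.233161 − 1.155540)/3 = 1.259035
I_{3,1} = 1.253354 + (1.253354 − 1.233161)/3 = 1.260085
I_{2,2} = 1.259035 + (1.259035 − 1.381299)/15 = 1.250884
I_{3,2} = 1.260085 + (1.260085 − 1.259035)/15 = 1.260155
I_{3,3} = 1.260155 + (1.260155 − 1.250884)/63 = 1.260302
(Column j=1 coincides with Simpson's rule on the same nodes.)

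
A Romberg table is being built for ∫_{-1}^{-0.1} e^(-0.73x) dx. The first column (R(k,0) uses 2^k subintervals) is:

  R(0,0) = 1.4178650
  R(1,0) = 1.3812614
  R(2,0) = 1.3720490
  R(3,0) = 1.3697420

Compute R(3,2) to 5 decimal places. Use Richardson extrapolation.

1.36897

R(2,1) = (4·1.3720490 − 1.3812614) / 3 = 1.3689782
R(3,1) = 1.3697420 + (1.3697420 − 1.3720490)/3 = 1.3689730
R(3,2) = 1.3689730 + (1.3689730 − 1.3689782)/15 = 1.3689727
(Column j=1 coincides with Simpson's rule on the same nodes.)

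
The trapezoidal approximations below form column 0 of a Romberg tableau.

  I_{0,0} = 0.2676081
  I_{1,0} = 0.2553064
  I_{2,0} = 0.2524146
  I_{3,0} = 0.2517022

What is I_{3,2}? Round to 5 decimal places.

0.25147

Richardson extrapolation on the trapezoidal column (denominator 4−1=3):
I_{2,1} = (4·0.2524146 − 0.2553064) / 3 = 0.2514507
I_{3,1} = (4·0.2517022 − 0.2524146) / 3 = 0.2514647
I_{3,2} = (16·0.2514647 − 0.2514507) / 15 = 0.2514656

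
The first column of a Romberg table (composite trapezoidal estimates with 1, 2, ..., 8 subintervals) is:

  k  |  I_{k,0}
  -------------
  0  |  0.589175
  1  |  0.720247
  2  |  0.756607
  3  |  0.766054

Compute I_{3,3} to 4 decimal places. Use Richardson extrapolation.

0.7692

I_{1,1} = (4·0.720247 − 0.589175) / 3 = 0.763938
I_{2,1} = 0.756607 + (0.756607 − 0.720247)/3 = 0.768727
I_{3,1} = 0.766054 + (0.766054 − 0.756607)/3 = 0.769203
I_{2,2} = 0.768727 + (0.768727 − 0.763938)/15 = 0.769046
I_{3,2} = 0.769203 + (0.769203 − 0.768727)/15 = 0.769235
I_{3,3} = 0.769235 + (0.769235 − 0.769046)/63 = 0.769238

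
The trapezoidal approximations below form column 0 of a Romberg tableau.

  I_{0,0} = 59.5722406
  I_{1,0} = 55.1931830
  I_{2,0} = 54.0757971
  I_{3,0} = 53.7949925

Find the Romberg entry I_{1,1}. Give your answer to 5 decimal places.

I_{1,1} = 55.1931830 + (55.1931830 − 59.5722406)/3 = 53.7334971

53.73350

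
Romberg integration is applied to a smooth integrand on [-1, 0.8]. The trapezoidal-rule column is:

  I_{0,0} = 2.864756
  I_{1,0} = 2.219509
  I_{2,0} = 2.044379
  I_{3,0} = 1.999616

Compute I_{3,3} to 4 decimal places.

1.9846

I_{1,1} = (4·2.219509 − 2.864756) / 3 = 2.004427
I_{2,1} = (4·2.044379 − 2.219509) / 3 = 1.986002
I_{3,1} = 1.999616 + (1.999616 − 2.044379)/3 = 1.984695
I_{2,2} = 1.986002 + (1.986002 − 2.004427)/15 = 1.984774
I_{3,2} = (16·1.984695 − 1.986002) / 15 = 1.984608
I_{3,3} = 1.984608 + (1.984608 − 1.984774)/63 = 1.984605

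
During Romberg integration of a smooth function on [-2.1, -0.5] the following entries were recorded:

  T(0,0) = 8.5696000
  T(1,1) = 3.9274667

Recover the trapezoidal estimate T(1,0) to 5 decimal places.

5.08800

From T(1,1) = (4·T(1,0) − T(0,0))/3, solve for T(1,0):
4·T(1,0) = 3·3.9274667 + 8.5696000 = 20.3520001
T(1,0) = 5.0880000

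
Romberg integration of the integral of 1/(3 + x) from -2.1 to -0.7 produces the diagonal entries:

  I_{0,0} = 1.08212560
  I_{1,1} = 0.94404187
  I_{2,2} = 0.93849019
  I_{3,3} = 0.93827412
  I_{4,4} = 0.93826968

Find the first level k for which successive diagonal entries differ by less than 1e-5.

|I_{1,1} − I_{0,0}| = 0.13808373 ≥ 1e-5
|I_{2,2} − I_{1,1}| = 0.00555168 ≥ 1e-5
|I_{3,3} − I_{2,2}| = 0.00021607 ≥ 1e-5
|I_{4,4} − I_{3,3}| = 0.00000444 < 1e-5

k = 4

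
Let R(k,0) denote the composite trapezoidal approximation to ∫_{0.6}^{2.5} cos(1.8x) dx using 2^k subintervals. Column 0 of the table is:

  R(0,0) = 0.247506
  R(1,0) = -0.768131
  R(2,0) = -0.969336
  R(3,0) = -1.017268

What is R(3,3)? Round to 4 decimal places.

-1.0331

R(1,1) = -0.768131 + (-0.768131 − 0.247506)/3 = -1.106677
R(2,1) = (4·(-0.969336) − (-0.768131)) / 3 = -1.036404
R(3,1) = -1.017268 + (-1.017268 − (-0.969336))/3 = -1.033245
R(2,2) = -1.036404 + (-1.036404 − (-1.106677))/15 = -1.031719
R(3,2) = (16·(-1.033245) − (-1.036404)) / 15 = -1.033034
R(3,3) = -1.033034 + (-1.033034 − (-1.031719))/63 = -1.033055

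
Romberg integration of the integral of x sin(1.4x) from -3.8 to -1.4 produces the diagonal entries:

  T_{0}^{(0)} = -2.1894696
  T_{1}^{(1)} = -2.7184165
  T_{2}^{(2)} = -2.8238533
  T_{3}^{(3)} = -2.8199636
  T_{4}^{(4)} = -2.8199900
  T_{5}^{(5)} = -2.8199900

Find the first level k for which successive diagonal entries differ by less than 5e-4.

|T_{1}^{(1)} − T_{0}^{(0)}| = 0.5289469 ≥ 5e-4
|T_{2}^{(2)} − T_{1}^{(1)}| = 0.1054368 ≥ 5e-4
|T_{3}^{(3)} − T_{2}^{(2)}| = 0.0038897 ≥ 5e-4
|T_{4}^{(4)} − T_{3}^{(3)}| = 0.0000264 < 5e-4

k = 4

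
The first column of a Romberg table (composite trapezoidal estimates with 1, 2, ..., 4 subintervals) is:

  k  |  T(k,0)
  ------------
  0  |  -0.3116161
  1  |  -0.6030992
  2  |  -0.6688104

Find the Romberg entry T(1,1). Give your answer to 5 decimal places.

Richardson extrapolation on the trapezoidal column (denominator 4−1=3):
T(1,1) = (4·(-0.6030992) − (-0.3116161)) / 3 = -0.7002602

-0.70026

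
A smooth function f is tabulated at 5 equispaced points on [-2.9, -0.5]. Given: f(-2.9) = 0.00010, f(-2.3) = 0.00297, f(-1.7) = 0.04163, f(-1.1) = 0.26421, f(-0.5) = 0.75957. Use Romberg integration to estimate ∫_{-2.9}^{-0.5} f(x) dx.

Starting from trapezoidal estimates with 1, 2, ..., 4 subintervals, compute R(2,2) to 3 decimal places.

R(0,0) (trapezoid, 1 panel, h=2.4000): 0.91160
R(1,0) (trapezoid, 2 panels, h=1.2000): 0.50576
R(2,0) (trapezoid, 4 panels, h=0.6000): 0.41319
R(1,1) = 0.50576 + (0.50576 − 0.91160)/3 = 0.37048
R(2,1) = 0.41319 + (0.41319 − 0.50576)/3 = 0.38233
R(2,2) = 0.38233 + (0.38233 − 0.37048)/15 = 0.38312

0.383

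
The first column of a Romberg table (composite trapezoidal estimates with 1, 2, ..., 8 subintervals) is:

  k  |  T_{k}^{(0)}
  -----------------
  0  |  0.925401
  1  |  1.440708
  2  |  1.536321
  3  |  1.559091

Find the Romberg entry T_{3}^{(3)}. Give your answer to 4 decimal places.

Richardson extrapolation on the trapezoidal column (denominator 4−1=3):
T_{1}^{(1)} = (4·1.440708 − 0.925401) / 3 = 1.612477
T_{2}^{(1)} = (4·1.536321 − 1.440708) / 3 = 1.568192
T_{3}^{(1)} = 1.559091 + (1.559091 − 1.536321)/3 = 1.566681
T_{2}^{(2)} = (16·1.568192 − 1.612477) / 15 = 1.565240
T_{3}^{(2)} = 1.566681 + (1.566681 − 1.568192)/15 = 1.566580
T_{3}^{(3)} = (64·1.566580 − 1.565240) / 63 = 1.566601

1.5666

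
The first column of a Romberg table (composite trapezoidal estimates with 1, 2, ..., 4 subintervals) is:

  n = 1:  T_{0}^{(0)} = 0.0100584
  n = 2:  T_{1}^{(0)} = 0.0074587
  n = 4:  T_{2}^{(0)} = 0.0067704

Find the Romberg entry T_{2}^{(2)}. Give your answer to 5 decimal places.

Richardson extrapolation on the trapezoidal column (denominator 4−1=3):
T_{1}^{(1)} = (4·0.0074587 − 0.0100584) / 3 = 0.0065921
T_{2}^{(1)} = 0.0067704 + (0.0067704 − 0.0074587)/3 = 0.0065410
T_{2}^{(2)} = 0.0065410 + (0.0065410 − 0.0065921)/15 = 0.0065376
(Column j=1 coincides with Simpson's rule on the same nodes.)

0.00654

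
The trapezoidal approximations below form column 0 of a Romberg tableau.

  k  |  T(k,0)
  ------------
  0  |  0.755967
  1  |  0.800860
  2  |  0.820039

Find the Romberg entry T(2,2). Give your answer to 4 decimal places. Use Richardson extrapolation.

0.8271

T(1,1) = 0.800860 + (0.800860 − 0.755967)/3 = 0.815824
T(2,1) = 0.820039 + (0.820039 − 0.800860)/3 = 0.826432
T(2,2) = (16·0.826432 − 0.815824) / 15 = 0.827139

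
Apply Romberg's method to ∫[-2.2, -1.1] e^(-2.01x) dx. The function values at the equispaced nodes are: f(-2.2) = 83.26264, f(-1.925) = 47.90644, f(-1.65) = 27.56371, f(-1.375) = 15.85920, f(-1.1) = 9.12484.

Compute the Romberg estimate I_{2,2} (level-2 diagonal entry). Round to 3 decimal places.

36.886

I_{0,0} (trapezoid, 1 panel, h=1.1000): 50.81311
I_{1,0} (trapezoid, 2 panels, h=0.5500): 40.56660
I_{2,0} (trapezoid, 4 panels, h=0.2750): 37.81885
I_{1,1} = 40.56660 + (40.56660 − 50.81311)/3 = 37.15110
I_{2,1} = 37.81885 + (37.81885 − 40.56660)/3 = 36.90293
I_{2,2} = 36.90293 + (36.90293 − 37.15110)/15 = 36.88639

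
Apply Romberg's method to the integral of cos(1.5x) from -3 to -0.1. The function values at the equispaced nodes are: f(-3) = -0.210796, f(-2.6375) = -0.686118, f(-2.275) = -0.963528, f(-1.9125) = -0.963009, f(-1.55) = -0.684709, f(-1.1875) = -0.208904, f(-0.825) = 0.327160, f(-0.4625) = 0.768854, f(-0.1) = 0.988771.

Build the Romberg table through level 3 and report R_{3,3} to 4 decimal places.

R_{0,0} (trapezoid, 1 panel, h=2.9000): 1.128064
R_{1,0} (trapezoid, 2 panels, h=1.4500): -0.428796
R_{2,0} (trapezoid, 4 panels, h=0.7250): -0.675765
R_{3,0} (trapezoid, 8 panels, h=0.3625): -0.732709
R_{1,1} = -0.428796 + (-0.428796 − 1.128064)/3 = -0.947749
R_{2,1} = -0.675765 + (-0.675765 − (-0.428796))/3 = -0.758088
R_{3,1} = -0.732709 + (-0.732709 − (-0.675765))/3 = -0.751690
R_{2,2} = -0.758088 + (-0.758088 − (-0.947749))/15 = -0.745444
R_{3,2} = -0.751690 + (-0.751690 − (-0.758088))/15 = -0.751263
R_{3,3} = -0.751263 + (-0.751263 − (-0.745444))/63 = -0.751355

-0.7514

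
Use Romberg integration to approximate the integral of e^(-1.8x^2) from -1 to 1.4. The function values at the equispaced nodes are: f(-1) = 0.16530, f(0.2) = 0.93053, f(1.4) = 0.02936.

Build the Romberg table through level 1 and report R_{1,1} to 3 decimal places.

1.567

R_{0,0} (trapezoid, 1 panel, h=2.4000): 0.23359
R_{1,0} (trapezoid, 2 panels, h=1.2000): 1.23343
R_{1,1} = 1.23343 + (1.23343 − 0.23359)/3 = 1.56671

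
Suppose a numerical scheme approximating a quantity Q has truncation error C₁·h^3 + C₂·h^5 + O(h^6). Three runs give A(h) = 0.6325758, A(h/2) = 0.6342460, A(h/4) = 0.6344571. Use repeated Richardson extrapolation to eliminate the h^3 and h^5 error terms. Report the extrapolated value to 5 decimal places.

0.63449

First eliminate the h^3 term (factor 2^3 = 8):
  B₁ = (8·0.6342460 − 0.6325758)/7 = 0.6344846
  B₂ = (8·0.6344571 − 0.6342460)/7 = 0.6344873
Then eliminate the h^5 term (factor 2^5 = 32):
  (32·0.6344873 − 0.6344846)/31 = 0.6344874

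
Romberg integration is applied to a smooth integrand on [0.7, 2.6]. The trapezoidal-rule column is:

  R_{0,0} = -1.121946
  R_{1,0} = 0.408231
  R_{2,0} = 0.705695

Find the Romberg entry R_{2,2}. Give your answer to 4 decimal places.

Richardson extrapolation on the trapezoidal column (denominator 4−1=3):
R_{1,1} = 0.408231 + (0.408231 − (-1.121946))/3 = 0.918290
R_{2,1} = (4·0.705695 − 0.408231) / 3 = 0.804850
R_{2,2} = (16·0.804850 − 0.918290) / 15 = 0.797287
(Column j=1 coincides with Simpson's rule on the same nodes.)

0.7973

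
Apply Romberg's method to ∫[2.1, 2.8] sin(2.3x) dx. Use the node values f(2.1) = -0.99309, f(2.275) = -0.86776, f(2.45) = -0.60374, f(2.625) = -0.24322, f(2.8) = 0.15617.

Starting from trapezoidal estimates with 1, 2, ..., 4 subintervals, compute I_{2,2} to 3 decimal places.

I_{0,0} (trapezoid, 1 panel, h=0.7000): -0.29292
I_{1,0} (trapezoid, 2 panels, h=0.3500): -0.35777
I_{2,0} (trapezoid, 4 panels, h=0.1750): -0.37331
I_{1,1} = -0.35777 + (-0.35777 − (-0.29292))/3 = -0.37939
I_{2,1} = -0.37331 + (-0.37331 − (-0.35777))/3 = -0.37849
I_{2,2} = -0.37849 + (-0.37849 − (-0.37939))/15 = -0.37843

-0.378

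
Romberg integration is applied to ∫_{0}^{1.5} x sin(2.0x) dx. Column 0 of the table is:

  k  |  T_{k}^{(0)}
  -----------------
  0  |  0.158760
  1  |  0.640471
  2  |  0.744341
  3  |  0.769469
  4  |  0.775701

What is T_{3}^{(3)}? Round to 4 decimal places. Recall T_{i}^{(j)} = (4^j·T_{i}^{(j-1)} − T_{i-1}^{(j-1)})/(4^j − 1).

Richardson extrapolation on the trapezoidal column (denominator 4−1=3):
T_{1}^{(1)} = 0.640471 + (0.640471 − 0.158760)/3 = 0.801041
T_{2}^{(1)} = 0.744341 + (0.744341 − 0.640471)/3 = 0.778964
T_{3}^{(1)} = (4·0.769469 − 0.744341) / 3 = 0.777845
T_{2}^{(2)} = (16·0.778964 − 0.801041) / 15 = 0.777492
T_{3}^{(2)} = (16·0.777845 − 0.778964) / 15 = 0.777770
T_{3}^{(3)} = 0.777770 + (0.777770 − 0.777492)/63 = 0.777774

0.7778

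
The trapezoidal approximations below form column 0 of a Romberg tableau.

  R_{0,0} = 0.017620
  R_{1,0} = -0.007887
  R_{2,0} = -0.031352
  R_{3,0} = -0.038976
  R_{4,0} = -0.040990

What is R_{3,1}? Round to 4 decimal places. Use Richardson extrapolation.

Richardson extrapolation on the trapezoidal column (denominator 4−1=3):
R_{3,1} = (4·(-0.038976) − (-0.031352)) / 3 = -0.041517

-0.0415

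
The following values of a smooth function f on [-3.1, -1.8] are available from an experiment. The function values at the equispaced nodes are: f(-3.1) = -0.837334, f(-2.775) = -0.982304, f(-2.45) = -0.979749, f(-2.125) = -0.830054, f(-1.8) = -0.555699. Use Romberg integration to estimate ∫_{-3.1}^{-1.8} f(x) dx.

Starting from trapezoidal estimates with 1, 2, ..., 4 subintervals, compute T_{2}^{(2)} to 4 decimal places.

T_{0}^{(0)} (trapezoid, 1 panel, h=1.3000): -0.905471
T_{1}^{(0)} (trapezoid, 2 panels, h=0.6500): -1.089573
T_{2}^{(0)} (trapezoid, 4 panels, h=0.3250): -1.133803
T_{1}^{(1)} = -1.089573 + (-1.089573 − (-0.905471))/3 = -1.150940
T_{2}^{(1)} = -1.133803 + (-1.133803 − (-1.089573))/3 = -1.148546
T_{2}^{(2)} = -1.148546 + (-1.148546 − (-1.150940))/15 = -1.148386

-1.1484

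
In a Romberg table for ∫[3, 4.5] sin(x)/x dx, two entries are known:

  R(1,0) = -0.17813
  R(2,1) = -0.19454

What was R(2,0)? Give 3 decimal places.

From R(2,1) = (4·R(2,0) − R(1,0))/3, solve for R(2,0):
4·R(2,0) = 3·(-0.19454) + (-0.17813) = -0.76175
R(2,0) = -0.19044

-0.190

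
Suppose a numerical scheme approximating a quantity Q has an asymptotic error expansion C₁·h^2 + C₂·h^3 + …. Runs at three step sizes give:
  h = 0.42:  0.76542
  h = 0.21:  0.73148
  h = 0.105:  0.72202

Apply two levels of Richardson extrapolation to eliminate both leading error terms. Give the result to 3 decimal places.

0.719

First eliminate the h^2 term (factor 2^2 = 4):
  B₁ = (4·0.73148 − 0.76542)/3 = 0.72017
  B₂ = (4·0.72202 − 0.73148)/3 = 0.71887
Then eliminate the h^3 term (factor 2^3 = 8):
  (8·0.71887 − 0.72017)/7 = 0.71868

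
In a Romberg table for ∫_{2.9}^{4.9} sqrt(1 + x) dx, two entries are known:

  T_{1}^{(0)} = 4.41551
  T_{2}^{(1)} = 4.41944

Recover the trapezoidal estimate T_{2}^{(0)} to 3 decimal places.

4.418

From T_{2}^{(1)} = (4·T_{2}^{(0)} − T_{1}^{(0)})/3, solve for T_{2}^{(0)}:
4·T_{2}^{(0)} = 3·4.41944 + 4.41551 = 17.67383
T_{2}^{(0)} = 4.41846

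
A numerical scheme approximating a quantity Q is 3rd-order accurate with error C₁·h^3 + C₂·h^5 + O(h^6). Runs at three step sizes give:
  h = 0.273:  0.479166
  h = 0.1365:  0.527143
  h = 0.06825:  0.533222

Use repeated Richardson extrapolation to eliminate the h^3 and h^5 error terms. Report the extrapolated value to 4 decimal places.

First eliminate the h^3 term (factor 2^3 = 8):
  B₁ = (8·0.527143 − 0.479166)/7 = 0.533997
  B₂ = (8·0.533222 − 0.527143)/7 = 0.534090
Then eliminate the h^5 term (factor 2^5 = 32):
  (32·0.534090 − 0.533997)/31 = 0.534093

0.5341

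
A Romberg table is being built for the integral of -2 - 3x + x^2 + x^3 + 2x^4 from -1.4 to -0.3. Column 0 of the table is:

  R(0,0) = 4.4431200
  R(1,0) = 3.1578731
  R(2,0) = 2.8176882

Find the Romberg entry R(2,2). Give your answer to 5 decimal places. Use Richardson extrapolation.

Richardson extrapolation on the trapezoidal column (denominator 4−1=3):
R(1,1) = (4·3.1578731 − 4.4431200) / 3 = 2.7294575
R(2,1) = 2.8176882 + (2.8176882 − 3.1578731)/3 = 2.7042932
R(2,2) = (16·2.7042932 − 2.7294575) / 15 = 2.7026156

2.70262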